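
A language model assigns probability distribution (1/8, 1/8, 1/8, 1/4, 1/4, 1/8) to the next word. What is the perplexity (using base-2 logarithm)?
5.6569

Perplexity is 2^H (or exp(H) for natural log).

First, H = -Σ p log p = 2.5000 bits
Perplexity = 2^2.5000 = 5.6569

Interpretation: The model's uncertainty is equivalent to choosing uniformly among 5.7 options.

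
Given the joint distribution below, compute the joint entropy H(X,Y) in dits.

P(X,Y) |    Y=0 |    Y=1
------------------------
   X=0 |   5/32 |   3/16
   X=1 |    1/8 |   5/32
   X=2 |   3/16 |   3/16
0.7738 dits

Joint entropy is H(X,Y) = -Σ_{x,y} p(x,y) log p(x,y).

Summing over all non-zero entries:
H(X,Y) = -[5/32·log_10(5/32) + 3/16·log_10(3/16) + 1/8·log_10(1/8) + 5/32·log_10(5/32) + 3/16·log_10(3/16) + 3/16·log_10(3/16)]
H(X,Y) = 0.7738 dits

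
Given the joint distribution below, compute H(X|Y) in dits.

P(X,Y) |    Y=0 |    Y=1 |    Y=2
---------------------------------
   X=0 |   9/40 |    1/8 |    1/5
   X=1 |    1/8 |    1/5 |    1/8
0.2872 dits

Using the chain rule: H(X|Y) = H(X,Y) - H(Y)

First, compute H(X,Y) = 0.7640 dits

Marginal P(Y) = (7/20, 13/40, 13/40)
H(Y) = 0.4769 dits

H(X|Y) = H(X,Y) - H(Y) = 0.7640 - 0.4769 = 0.2872 dits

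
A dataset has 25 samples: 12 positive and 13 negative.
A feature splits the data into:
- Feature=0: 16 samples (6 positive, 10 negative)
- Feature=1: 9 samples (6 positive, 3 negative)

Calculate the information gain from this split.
0.0574 bits

Information Gain = H(Y) - H(Y|Feature)

Before split:
P(positive) = 12/25 = 0.4800
H(Y) = 0.9988 bits

After split:
Feature=0: H = 0.9544 bits (weight = 16/25)
Feature=1: H = 0.9183 bits (weight = 9/25)
H(Y|Feature) = (16/25)×0.9544 + (9/25)×0.9183 = 0.9414 bits

Information Gain = 0.9988 - 0.9414 = 0.0574 bits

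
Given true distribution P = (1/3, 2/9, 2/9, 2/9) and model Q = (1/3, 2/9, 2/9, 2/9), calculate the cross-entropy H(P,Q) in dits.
0.5945 dits

Cross-entropy: H(P,Q) = -Σ p(x) log q(x)

Alternatively: H(P,Q) = H(P) + D_KL(P||Q)
H(P) = 0.5945 dits
D_KL(P||Q) = 0.0000 dits

H(P,Q) = 0.5945 + 0.0000 = 0.5945 dits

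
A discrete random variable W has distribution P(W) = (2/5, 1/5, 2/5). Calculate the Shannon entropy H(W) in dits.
0.4581 dits

Shannon entropy is H(X) = -Σ p(x) log p(x).

For P = (2/5, 1/5, 2/5):
H = -2/5 × log_10(2/5) -1/5 × log_10(1/5) -2/5 × log_10(2/5)
H = 0.4581 dits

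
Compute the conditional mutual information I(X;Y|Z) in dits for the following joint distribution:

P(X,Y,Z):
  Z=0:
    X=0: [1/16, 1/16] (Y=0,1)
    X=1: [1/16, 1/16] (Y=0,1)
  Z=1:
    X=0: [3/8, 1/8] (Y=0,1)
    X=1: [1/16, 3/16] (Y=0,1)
0.0381 dits

Conditional mutual information: I(X;Y|Z) = H(X|Z) + H(Y|Z) - H(X,Y|Z)

H(Z) = 0.2442
H(X,Z) = 0.5268 → H(X|Z) = 0.2826
H(Y,Z) = 0.5407 → H(Y|Z) = 0.2965
H(X,Y,Z) = 0.7852 → H(X,Y|Z) = 0.5410

I(X;Y|Z) = 0.2826 + 0.2965 - 0.5410 = 0.0381 dits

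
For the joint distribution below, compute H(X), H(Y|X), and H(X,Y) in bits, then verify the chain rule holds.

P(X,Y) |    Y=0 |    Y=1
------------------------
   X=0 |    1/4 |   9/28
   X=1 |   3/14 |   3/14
H(X,Y) = 1.9788, H(X) = 0.9852, H(Y|X) = 0.9935 (all in bits)

Chain rule: H(X,Y) = H(X) + H(Y|X)

Left side — joint entropy directly:
H(X,Y) = -Σ p(x,y) log p(x,y) = 1.9788 bits

Right side — compute H(Y|X) from the conditional distributions:
P(X) = (4/7, 3/7), so H(X) = 0.9852 bits
H(Y|X) = Σ_x P(X=x) · H(Y|X=x):
  P(Y|X=0) = (7/16, 9/16), H(Y|X=0) = 0.9887, weight P(X=0) = 4/7
  P(Y|X=1) = (1/2, 1/2), H(Y|X=1) = 1.0000, weight P(X=1) = 3/7
H(Y|X) = 0.9935 bits

H(X) + H(Y|X) = 0.9852 + 0.9935 = 1.9788 bits

Both sides equal 1.9788 bits. ✓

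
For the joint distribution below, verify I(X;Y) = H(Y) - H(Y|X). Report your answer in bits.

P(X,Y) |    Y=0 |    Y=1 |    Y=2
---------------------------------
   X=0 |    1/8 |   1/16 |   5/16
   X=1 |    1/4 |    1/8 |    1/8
I(X;Y) = 0.1058 bits

Mutual information has multiple equivalent forms:
- I(X;Y) = H(X) - H(X|Y)
- I(X;Y) = H(Y) - H(Y|X)
- I(X;Y) = H(X) + H(Y) - H(X,Y)

Computing all quantities:
H(X) = 1.0000, H(Y) = 1.5052, H(X,Y) = 2.3994
H(X|Y) = 0.8942, H(Y|X) = 1.3994

Verification:
H(X) - H(X|Y) = 1.0000 - 0.8942 = 0.1058
H(Y) - H(Y|X) = 1.5052 - 1.3994 = 0.1058
H(X) + H(Y) - H(X,Y) = 1.0000 + 1.5052 - 2.3994 = 0.1058

All forms give I(X;Y) = 0.1058 bits. ✓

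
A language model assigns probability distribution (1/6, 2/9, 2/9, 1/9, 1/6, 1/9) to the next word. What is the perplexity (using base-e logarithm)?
5.7777

Perplexity is e^H (or exp(H) for natural log).

First, H = -Σ p log p = 1.7540 nats
Perplexity = e^1.7540 = 5.7777

Interpretation: The model's uncertainty is equivalent to choosing uniformly among 5.8 options.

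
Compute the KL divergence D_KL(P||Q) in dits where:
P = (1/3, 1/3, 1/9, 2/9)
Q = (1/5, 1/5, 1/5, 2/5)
0.0628 dits

KL divergence: D_KL(P||Q) = Σ p(x) log(p(x)/q(x))

Computing term by term:
  x=0: 1/3 × log_10[(1/3)/(1/5)] = 1/3 × 0.2218 = 0.0739
  x=1: 1/3 × log_10[(1/3)/(1/5)] = 1/3 × 0.2218 = 0.0739
  x=2: 1/9 × log_10[(1/9)/(1/5)] = 1/9 × -0.2553 = -0.0284
  x=3: 2/9 × log_10[(2/9)/(2/5)] = 2/9 × -0.2553 = -0.0567

D_KL(P||Q) = 0.0628 dits

Note: KL divergence is always non-negative and equals 0 iff P = Q.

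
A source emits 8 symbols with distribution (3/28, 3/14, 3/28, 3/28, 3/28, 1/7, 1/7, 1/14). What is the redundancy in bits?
0.0687 bits

Redundancy measures how far a source is from maximum entropy:
R = H_max - H(X)

Maximum entropy for 8 symbols: H_max = log_2(8) = 3.0000 bits
Actual entropy: H(X) = 2.9313 bits
Redundancy: R = 3.0000 - 2.9313 = 0.0687 bits

This redundancy represents potential for compression: the source could be compressed by 0.0687 bits per symbol.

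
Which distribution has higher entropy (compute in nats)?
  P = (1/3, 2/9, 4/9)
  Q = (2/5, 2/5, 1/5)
P

Computing entropies in nats:
H(P) = 1.0609
H(Q) = 1.0549

Distribution P has higher entropy.

Intuition: The distribution closer to uniform (more spread out) has higher entropy.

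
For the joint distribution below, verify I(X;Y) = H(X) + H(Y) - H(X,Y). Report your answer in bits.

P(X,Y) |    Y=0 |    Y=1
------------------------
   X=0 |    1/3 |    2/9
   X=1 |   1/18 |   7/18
I(X;Y) = 0.1831 bits

Mutual information has multiple equivalent forms:
- I(X;Y) = H(X) - H(X|Y)
- I(X;Y) = H(Y) - H(Y|X)
- I(X;Y) = H(X) + H(Y) - H(X,Y)

Computing all quantities:
H(X) = 0.9911, H(Y) = 0.9641, H(X,Y) = 1.7721
H(X|Y) = 0.8080, H(Y|X) = 0.7810

Verification:
H(X) - H(X|Y) = 0.9911 - 0.8080 = 0.1831
H(Y) - H(Y|X) = 0.9641 - 0.7810 = 0.1831
H(X) + H(Y) - H(X,Y) = 0.9911 + 0.9641 - 1.7721 = 0.1831

All forms give I(X;Y) = 0.1831 bits. ✓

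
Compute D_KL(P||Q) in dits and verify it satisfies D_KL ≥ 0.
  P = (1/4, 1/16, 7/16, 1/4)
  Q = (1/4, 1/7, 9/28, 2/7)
0.0216 dits

KL divergence satisfies the Gibbs inequality: D_KL(P||Q) ≥ 0 for all distributions P, Q.

D_KL(P||Q) = Σ p(x) log(p(x)/q(x))
Term by term:
  x=0: 1/4 × log_10[(1/4)/(1/4)] = 0.0000
  x=1: 1/16 × log_10[(1/16)/(1/7)] = -0.0224
  x=2: 7/16 × log_10[(7/16)/(9/28)] = 0.0586
  x=3: 1/4 × log_10[(1/4)/(2/7)] = -0.0145
D_KL(P||Q) = 0.0216 dits

D_KL(P||Q) = 0.0216 ≥ 0 ✓

This non-negativity is a fundamental property: relative entropy cannot be negative because it measures how different Q is from P.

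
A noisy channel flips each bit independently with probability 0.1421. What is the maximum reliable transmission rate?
0.4103 bits

For a binary symmetric channel (BSC) with error probability p:
Capacity C = 1 - H(p) bits per symbol

where H(p) = -p log₂(p) - (1-p) log₂(1-p) is the binary entropy function.

H(0.1421) = 0.5897 bits
C = 1 - 0.5897 = 0.4103 bits per symbol

This means we can reliably transmit up to 0.4103 bits of information per channel use.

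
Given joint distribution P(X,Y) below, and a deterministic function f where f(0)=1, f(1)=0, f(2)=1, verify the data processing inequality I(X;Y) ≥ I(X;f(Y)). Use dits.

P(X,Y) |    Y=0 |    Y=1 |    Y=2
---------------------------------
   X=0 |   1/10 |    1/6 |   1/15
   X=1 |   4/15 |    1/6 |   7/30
I(X;Y) = 0.0138, I(X;f(Y)) = 0.0133, inequality holds: 0.0138 ≥ 0.0133

Data Processing Inequality: For any Markov chain X → Y → Z, we have I(X;Y) ≥ I(X;Z).

Here Z = f(Y) is a deterministic function of Y, forming X → Y → Z.

Original I(X;Y) = 0.0138 dits

After applying f:
P(X,Z) where Z=f(Y):
- P(X,Z=0) = P(X,Y=1)
- P(X,Z=1) = P(X,Y=0) + P(X,Y=2)

I(X;Z) = I(X;f(Y)) = 0.0133 dits

Verification: 0.0138 ≥ 0.0133 ✓

Information cannot be created by processing; the function f can only lose information about X.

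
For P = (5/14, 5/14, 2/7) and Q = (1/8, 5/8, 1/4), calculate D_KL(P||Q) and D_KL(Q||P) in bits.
D_KL(P||Q) = 0.3076, D_KL(Q||P) = 0.2671

KL divergence is not symmetric: D_KL(P||Q) ≠ D_KL(Q||P) in general.

D_KL(P||Q) = 0.3076 bits
D_KL(Q||P) = 0.2671 bits

No, they are not equal!

This asymmetry is why KL divergence is not a true distance metric.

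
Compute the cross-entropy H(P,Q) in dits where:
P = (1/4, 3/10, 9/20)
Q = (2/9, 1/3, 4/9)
0.4649 dits

Cross-entropy: H(P,Q) = -Σ p(x) log q(x)

Alternatively: H(P,Q) = H(P) + D_KL(P||Q)
H(P) = 0.4634 dits
D_KL(P||Q) = 0.0015 dits

H(P,Q) = 0.4634 + 0.0015 = 0.4649 dits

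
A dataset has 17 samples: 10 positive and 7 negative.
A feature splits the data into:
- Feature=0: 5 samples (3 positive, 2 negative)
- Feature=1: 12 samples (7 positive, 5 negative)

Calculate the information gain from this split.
0.0002 bits

Information Gain = H(Y) - H(Y|Feature)

Before split:
P(positive) = 10/17 = 0.5882
H(Y) = 0.9774 bits

After split:
Feature=0: H = 0.9710 bits (weight = 5/17)
Feature=1: H = 0.9799 bits (weight = 12/17)
H(Y|Feature) = (5/17)×0.9710 + (12/17)×0.9799 = 0.9772 bits

Information Gain = 0.9774 - 0.9772 = 0.0002 bits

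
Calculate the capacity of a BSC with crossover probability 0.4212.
0.0180 bits

For a binary symmetric channel (BSC) with error probability p:
Capacity C = 1 - H(p) bits per symbol

where H(p) = -p log₂(p) - (1-p) log₂(1-p) is the binary entropy function.

H(0.4212) = 0.9820 bits
C = 1 - 0.9820 = 0.0180 bits per symbol

This means we can reliably transmit up to 0.0180 bits of information per channel use.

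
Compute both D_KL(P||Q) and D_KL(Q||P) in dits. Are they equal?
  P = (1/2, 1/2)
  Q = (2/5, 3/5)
D_KL(P||Q) = 0.0089, D_KL(Q||P) = 0.0087

KL divergence is not symmetric: D_KL(P||Q) ≠ D_KL(Q||P) in general.

D_KL(P||Q) = 0.0089 dits
D_KL(Q||P) = 0.0087 dits

No, they are not equal!

This asymmetry is why KL divergence is not a true distance metric.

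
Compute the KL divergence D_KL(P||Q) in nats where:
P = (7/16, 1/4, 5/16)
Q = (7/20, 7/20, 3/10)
0.0263 nats

KL divergence: D_KL(P||Q) = Σ p(x) log(p(x)/q(x))

Computing term by term:
  x=0: 7/16 × log_e[(7/16)/(7/20)] = 7/16 × 0.2231 = 0.0976
  x=1: 1/4 × log_e[(1/4)/(7/20)] = 1/4 × -0.3365 = -0.0841
  x=2: 5/16 × log_e[(5/16)/(3/10)] = 5/16 × 0.0408 = 0.0128

D_KL(P||Q) = 0.0263 nats

Note: KL divergence is always non-negative and equals 0 iff P = Q.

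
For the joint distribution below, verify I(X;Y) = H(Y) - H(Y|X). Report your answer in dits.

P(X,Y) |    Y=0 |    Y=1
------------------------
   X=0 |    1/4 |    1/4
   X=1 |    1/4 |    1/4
I(X;Y) = 0.0000 dits

Mutual information has multiple equivalent forms:
- I(X;Y) = H(X) - H(X|Y)
- I(X;Y) = H(Y) - H(Y|X)
- I(X;Y) = H(X) + H(Y) - H(X,Y)

Computing all quantities:
H(X) = 0.3010, H(Y) = 0.3010, H(X,Y) = 0.6021
H(X|Y) = 0.3010, H(Y|X) = 0.3010

Verification:
H(X) - H(X|Y) = 0.3010 - 0.3010 = 0.0000
H(Y) - H(Y|X) = 0.3010 - 0.3010 = 0.0000
H(X) + H(Y) - H(X,Y) = 0.3010 + 0.3010 - 0.6021 = 0.0000

All forms give I(X;Y) = 0.0000 dits. ✓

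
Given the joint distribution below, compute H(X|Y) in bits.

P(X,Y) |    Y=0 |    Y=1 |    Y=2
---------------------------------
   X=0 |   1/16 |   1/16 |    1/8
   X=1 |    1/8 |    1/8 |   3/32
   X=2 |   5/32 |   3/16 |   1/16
1.4915 bits

Using the chain rule: H(X|Y) = H(X,Y) - H(Y)

First, compute H(X,Y) = 3.0664 bits

Marginal P(Y) = (11/32, 3/8, 9/32)
H(Y) = 1.5749 bits

H(X|Y) = H(X,Y) - H(Y) = 3.0664 - 1.5749 = 1.4915 bits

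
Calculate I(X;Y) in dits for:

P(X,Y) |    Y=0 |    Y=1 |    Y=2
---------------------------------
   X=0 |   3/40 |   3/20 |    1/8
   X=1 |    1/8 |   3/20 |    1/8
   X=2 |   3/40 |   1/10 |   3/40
0.0023 dits

Mutual information: I(X;Y) = H(X) + H(Y) - H(X,Y)

Marginals:
P(X) = (7/20, 2/5, 1/4), H(X) = 0.4693 dits
P(Y) = (11/40, 2/5, 13/40), H(Y) = 0.4720 dits

Joint entropy: H(X,Y) = 0.9389 dits

I(X;Y) = 0.4693 + 0.4720 - 0.9389 = 0.0023 dits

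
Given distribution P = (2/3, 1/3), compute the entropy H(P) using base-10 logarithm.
0.2764 dits

Shannon entropy is H(X) = -Σ p(x) log p(x).

For P = (2/3, 1/3):
H = -2/3 × log_10(2/3) -1/3 × log_10(1/3)
H = 0.2764 dits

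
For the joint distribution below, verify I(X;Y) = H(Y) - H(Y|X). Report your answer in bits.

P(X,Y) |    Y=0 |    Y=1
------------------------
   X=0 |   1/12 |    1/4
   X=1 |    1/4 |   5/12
I(X;Y) = 0.0116 bits

Mutual information has multiple equivalent forms:
- I(X;Y) = H(X) - H(X|Y)
- I(X;Y) = H(Y) - H(Y|X)
- I(X;Y) = H(X) + H(Y) - H(X,Y)

Computing all quantities:
H(X) = 0.9183, H(Y) = 0.9183, H(X,Y) = 1.8250
H(X|Y) = 0.9067, H(Y|X) = 0.9067

Verification:
H(X) - H(X|Y) = 0.9183 - 0.9067 = 0.0116
H(Y) - H(Y|X) = 0.9183 - 0.9067 = 0.0116
H(X) + H(Y) - H(X,Y) = 0.9183 + 0.9183 - 1.8250 = 0.0116

All forms give I(X;Y) = 0.0116 bits. ✓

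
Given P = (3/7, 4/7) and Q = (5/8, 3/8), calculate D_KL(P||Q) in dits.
0.0343 dits

KL divergence: D_KL(P||Q) = Σ p(x) log(p(x)/q(x))

Computing term by term:
  x=0: 3/7 × log_10[(3/7)/(5/8)] = 3/7 × -0.1639 = -0.0702
  x=1: 4/7 × log_10[(4/7)/(3/8)] = 4/7 × 0.1829 = 0.1045

D_KL(P||Q) = 0.0343 dits

Note: KL divergence is always non-negative and equals 0 iff P = Q.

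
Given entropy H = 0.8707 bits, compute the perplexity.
1.8285

Perplexity is 2^H (or exp(H) for natural log).

H = 0.8707 bits
Perplexity = 2^0.8707 = 1.8285

Interpretation: The model's uncertainty is equivalent to choosing uniformly among 1.8 options.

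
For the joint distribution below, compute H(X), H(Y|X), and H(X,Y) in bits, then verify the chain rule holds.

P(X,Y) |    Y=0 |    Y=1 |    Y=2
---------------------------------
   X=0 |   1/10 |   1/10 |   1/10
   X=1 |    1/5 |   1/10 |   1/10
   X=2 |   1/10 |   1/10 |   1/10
H(X,Y) = 3.1219, H(X) = 1.5710, H(Y|X) = 1.5510 (all in bits)

Chain rule: H(X,Y) = H(X) + H(Y|X)

Left side — joint entropy directly:
H(X,Y) = -Σ p(x,y) log p(x,y) = 3.1219 bits

Right side — compute H(Y|X) from the conditional distributions:
P(X) = (3/10, 2/5, 3/10), so H(X) = 1.5710 bits
H(Y|X) = Σ_x P(X=x) · H(Y|X=x):
  P(Y|X=0) = (1/3, 1/3, 1/3), H(Y|X=0) = 1.5850, weight P(X=0) = 3/10
  P(Y|X=1) = (1/2, 1/4, 1/4), H(Y|X=1) = 1.5000, weight P(X=1) = 2/5
  P(Y|X=2) = (1/3, 1/3, 1/3), H(Y|X=2) = 1.5850, weight P(X=2) = 3/10
H(Y|X) = 1.5510 bits

H(X) + H(Y|X) = 1.5710 + 1.5510 = 3.1219 bits

Both sides equal 3.1219 bits. ✓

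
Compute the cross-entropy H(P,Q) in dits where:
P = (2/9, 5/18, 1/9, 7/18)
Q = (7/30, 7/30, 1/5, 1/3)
0.5792 dits

Cross-entropy: H(P,Q) = -Σ p(x) log q(x)

Alternatively: H(P,Q) = H(P) + D_KL(P||Q)
H(P) = 0.5652 dits
D_KL(P||Q) = 0.0140 dits

H(P,Q) = 0.5652 + 0.0140 = 0.5792 dits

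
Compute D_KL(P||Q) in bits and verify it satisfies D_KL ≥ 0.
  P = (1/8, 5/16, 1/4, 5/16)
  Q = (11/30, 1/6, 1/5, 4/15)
0.2413 bits

KL divergence satisfies the Gibbs inequality: D_KL(P||Q) ≥ 0 for all distributions P, Q.

D_KL(P||Q) = Σ p(x) log(p(x)/q(x))
Term by term:
  x=0: 1/8 × log_2[(1/8)/(11/30)] = -0.1941
  x=1: 5/16 × log_2[(5/16)/(1/6)] = 0.2834
  x=2: 1/4 × log_2[(1/4)/(1/5)] = 0.0805
  x=3: 5/16 × log_2[(5/16)/(4/15)] = 0.0715
D_KL(P||Q) = 0.2413 bits

D_KL(P||Q) = 0.2413 ≥ 0 ✓

This non-negativity is a fundamental property: relative entropy cannot be negative because it measures how different Q is from P.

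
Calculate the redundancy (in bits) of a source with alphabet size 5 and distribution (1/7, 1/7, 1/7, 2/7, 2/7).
0.0860 bits

Redundancy measures how far a source is from maximum entropy:
R = H_max - H(X)

Maximum entropy for 5 symbols: H_max = log_2(5) = 2.3219 bits
Actual entropy: H(X) = 2.2359 bits
Redundancy: R = 2.3219 - 2.2359 = 0.0860 bits

This redundancy represents potential for compression: the source could be compressed by 0.0860 bits per symbol.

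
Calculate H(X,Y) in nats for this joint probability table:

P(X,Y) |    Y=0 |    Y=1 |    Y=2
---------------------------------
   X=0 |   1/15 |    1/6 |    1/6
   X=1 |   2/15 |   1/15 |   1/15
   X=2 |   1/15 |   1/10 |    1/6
2.1169 nats

Joint entropy is H(X,Y) = -Σ_{x,y} p(x,y) log p(x,y).

Summing over all non-zero entries:
H(X,Y) = -[1/15·log_e(1/15) + 1/6·log_e(1/6) + 1/6·log_e(1/6) + 2/15·log_e(2/15) + 1/15·log_e(1/15) + 1/15·log_e(1/15) + 1/15·log_e(1/15) + 1/10·log_e(1/10) + 1/6·log_e(1/6)]
H(X,Y) = 2.1169 nats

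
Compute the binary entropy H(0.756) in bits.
0.8016 bits

The binary entropy function is:
H(p) = -p log(p) - (1-p) log(1-p)

H(0.756) = -0.756 × log_2(0.756) - 0.244 × log_2(0.244)
H(0.756) = 0.8016 bits

Note: Binary entropy is maximized at p=0.5 (H=1 bit) and minimized at p=0 or p=1 (H=0).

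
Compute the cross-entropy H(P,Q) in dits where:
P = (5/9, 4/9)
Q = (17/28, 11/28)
0.3007 dits

Cross-entropy: H(P,Q) = -Σ p(x) log q(x)

Alternatively: H(P,Q) = H(P) + D_KL(P||Q)
H(P) = 0.2983 dits
D_KL(P||Q) = 0.0024 dits

H(P,Q) = 0.2983 + 0.0024 = 0.3007 dits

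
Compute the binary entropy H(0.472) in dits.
0.3003 dits

The binary entropy function is:
H(p) = -p log(p) - (1-p) log(1-p)

H(0.472) = -0.472 × log_10(0.472) - 0.528 × log_10(0.528)
H(0.472) = 0.3003 dits

Note: Binary entropy is maximized at p=0.5 (H=1 bit) and minimized at p=0 or p=1 (H=0).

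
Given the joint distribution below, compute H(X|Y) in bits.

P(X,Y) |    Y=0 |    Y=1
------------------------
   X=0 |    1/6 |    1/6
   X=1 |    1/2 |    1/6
0.8742 bits

Using the chain rule: H(X|Y) = H(X,Y) - H(Y)

First, compute H(X,Y) = 1.7925 bits

Marginal P(Y) = (2/3, 1/3)
H(Y) = 0.9183 bits

H(X|Y) = H(X,Y) - H(Y) = 1.7925 - 0.9183 = 0.8742 bits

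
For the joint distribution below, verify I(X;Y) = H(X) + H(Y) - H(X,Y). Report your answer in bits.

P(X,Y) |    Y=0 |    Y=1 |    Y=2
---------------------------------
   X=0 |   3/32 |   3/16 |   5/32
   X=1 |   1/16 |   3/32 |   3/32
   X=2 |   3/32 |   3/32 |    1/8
I(X;Y) = 0.0104 bits

Mutual information has multiple equivalent forms:
- I(X;Y) = H(X) - H(X|Y)
- I(X;Y) = H(Y) - H(Y|X)
- I(X;Y) = H(X) + H(Y) - H(X,Y)

Computing all quantities:
H(X) = 1.5462, H(Y) = 1.5613, H(X,Y) = 3.0971
H(X|Y) = 1.5358, H(Y|X) = 1.5509

Verification:
H(X) - H(X|Y) = 1.5462 - 1.5358 = 0.0104
H(Y) - H(Y|X) = 1.5613 - 1.5509 = 0.0104
H(X) + H(Y) - H(X,Y) = 1.5462 + 1.5613 - 3.0971 = 0.0104

All forms give I(X;Y) = 0.0104 bits. ✓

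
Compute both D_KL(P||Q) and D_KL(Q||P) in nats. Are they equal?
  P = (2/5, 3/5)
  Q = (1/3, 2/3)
D_KL(P||Q) = 0.0097, D_KL(Q||P) = 0.0095

KL divergence is not symmetric: D_KL(P||Q) ≠ D_KL(Q||P) in general.

D_KL(P||Q) = 0.0097 nats
D_KL(Q||P) = 0.0095 nats

No, they are not equal!

This asymmetry is why KL divergence is not a true distance metric.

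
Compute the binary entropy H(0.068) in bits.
0.3584 bits

The binary entropy function is:
H(p) = -p log(p) - (1-p) log(1-p)

H(0.068) = -0.068 × log_2(0.068) - 0.932 × log_2(0.932)
H(0.068) = 0.3584 bits

Note: Binary entropy is maximized at p=0.5 (H=1 bit) and minimized at p=0 or p=1 (H=0).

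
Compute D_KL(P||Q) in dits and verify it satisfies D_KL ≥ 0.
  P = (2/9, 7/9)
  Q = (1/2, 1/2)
0.0710 dits

KL divergence satisfies the Gibbs inequality: D_KL(P||Q) ≥ 0 for all distributions P, Q.

D_KL(P||Q) = Σ p(x) log(p(x)/q(x))
Term by term:
  x=0: 2/9 × log_10[(2/9)/(1/2)] = -0.0783
  x=1: 7/9 × log_10[(7/9)/(1/2)] = 0.1492
D_KL(P||Q) = 0.0710 dits

D_KL(P||Q) = 0.0710 ≥ 0 ✓

This non-negativity is a fundamental property: relative entropy cannot be negative because it measures how different Q is from P.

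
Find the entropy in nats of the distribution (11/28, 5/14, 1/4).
1.0813 nats

Shannon entropy is H(X) = -Σ p(x) log p(x).

For P = (11/28, 5/14, 1/4):
H = -11/28 × log_e(11/28) -5/14 × log_e(5/14) -1/4 × log_e(1/4)
H = 1.0813 nats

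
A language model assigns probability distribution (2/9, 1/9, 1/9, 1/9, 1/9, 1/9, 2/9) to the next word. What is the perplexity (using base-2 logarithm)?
6.6138

Perplexity is 2^H (or exp(H) for natural log).

First, H = -Σ p log p = 2.7255 bits
Perplexity = 2^2.7255 = 6.6138

Interpretation: The model's uncertainty is equivalent to choosing uniformly among 6.6 options.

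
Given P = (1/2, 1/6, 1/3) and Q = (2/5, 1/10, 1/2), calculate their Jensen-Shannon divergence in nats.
0.0154 nats

Jensen-Shannon divergence is:
JSD(P||Q) = 0.5 × D_KL(P||M) + 0.5 × D_KL(Q||M)
where M = 0.5 × (P + Q) is the mixture distribution.

M = 0.5 × (1/2, 1/6, 1/3) + 0.5 × (2/5, 1/10, 1/2) = (9/20, 2/15, 5/12)

D_KL(P||M) = 0.0155 nats
D_KL(Q||M) = 0.0153 nats

JSD(P||Q) = 0.5 × 0.0155 + 0.5 × 0.0153 = 0.0154 nats

Unlike KL divergence, JSD is symmetric and bounded: 0 ≤ JSD ≤ log(2).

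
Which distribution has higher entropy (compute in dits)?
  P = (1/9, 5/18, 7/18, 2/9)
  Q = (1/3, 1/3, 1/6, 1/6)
Q

Computing entropies in dits:
H(P) = 0.5652
H(Q) = 0.5775

Distribution Q has higher entropy.

Intuition: The distribution closer to uniform (more spread out) has higher entropy.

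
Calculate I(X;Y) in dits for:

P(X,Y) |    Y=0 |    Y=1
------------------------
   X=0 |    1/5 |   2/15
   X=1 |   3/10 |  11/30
0.0044 dits

Mutual information: I(X;Y) = H(X) + H(Y) - H(X,Y)

Marginals:
P(X) = (1/3, 2/3), H(X) = 0.2764 dits
P(Y) = (1/2, 1/2), H(Y) = 0.3010 dits

Joint entropy: H(X,Y) = 0.5731 dits

I(X;Y) = 0.2764 + 0.3010 - 0.5731 = 0.0044 dits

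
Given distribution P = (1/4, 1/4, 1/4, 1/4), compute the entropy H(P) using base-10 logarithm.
0.6021 dits

Shannon entropy is H(X) = -Σ p(x) log p(x).

For P = (1/4, 1/4, 1/4, 1/4):
H = -1/4 × log_10(1/4) -1/4 × log_10(1/4) -1/4 × log_10(1/4) -1/4 × log_10(1/4)
H = 0.6021 dits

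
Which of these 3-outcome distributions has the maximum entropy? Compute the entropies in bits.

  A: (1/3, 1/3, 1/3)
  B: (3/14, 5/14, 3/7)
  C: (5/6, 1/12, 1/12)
A

For a discrete distribution over n outcomes, entropy is maximized by the uniform distribution.

Computing entropies:
H(A) = 1.5850 bits
H(B) = 1.5306 bits
H(C) = 0.8167 bits

The uniform distribution (where all probabilities equal 1/3) achieves the maximum entropy of log_2(3) = 1.5850 bits.

Distribution A has the highest entropy.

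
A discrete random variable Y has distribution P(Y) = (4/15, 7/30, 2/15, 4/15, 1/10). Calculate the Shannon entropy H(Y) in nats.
1.5434 nats

Shannon entropy is H(X) = -Σ p(x) log p(x).

For P = (4/15, 7/30, 2/15, 4/15, 1/10):
H = -4/15 × log_e(4/15) -7/30 × log_e(7/30) -2/15 × log_e(2/15) -4/15 × log_e(4/15) -1/10 × log_e(1/10)
H = 1.5434 nats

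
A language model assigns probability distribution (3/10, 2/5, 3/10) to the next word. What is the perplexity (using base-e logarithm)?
2.9710

Perplexity is e^H (or exp(H) for natural log).

First, H = -Σ p log p = 1.0889 nats
Perplexity = e^1.0889 = 2.9710

Interpretation: The model's uncertainty is equivalent to choosing uniformly among 3.0 options.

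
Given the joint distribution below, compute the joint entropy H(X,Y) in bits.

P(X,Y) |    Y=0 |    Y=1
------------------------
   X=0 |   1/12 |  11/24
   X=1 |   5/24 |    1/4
1.7861 bits

Joint entropy is H(X,Y) = -Σ_{x,y} p(x,y) log p(x,y).

Summing over all non-zero entries:
H(X,Y) = -[1/12·log_2(1/12) + 11/24·log_2(11/24) + 5/24·log_2(5/24) + 1/4·log_2(1/4)]
H(X,Y) = 1.7861 bits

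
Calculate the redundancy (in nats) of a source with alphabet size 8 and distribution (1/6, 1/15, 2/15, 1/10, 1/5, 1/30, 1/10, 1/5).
0.1140 nats

Redundancy measures how far a source is from maximum entropy:
R = H_max - H(X)

Maximum entropy for 8 symbols: H_max = log_e(8) = 2.0794 nats
Actual entropy: H(X) = 1.9655 nats
Redundancy: R = 2.0794 - 1.9655 = 0.1140 nats

This redundancy represents potential for compression: the source could be compressed by 0.1140 nats per symbol.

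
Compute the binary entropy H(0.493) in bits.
0.9999 bits

The binary entropy function is:
H(p) = -p log(p) - (1-p) log(1-p)

H(0.493) = -0.493 × log_2(0.493) - 0.507 × log_2(0.507)
H(0.493) = 0.9999 bits

Note: Binary entropy is maximized at p=0.5 (H=1 bit) and minimized at p=0 or p=1 (H=0).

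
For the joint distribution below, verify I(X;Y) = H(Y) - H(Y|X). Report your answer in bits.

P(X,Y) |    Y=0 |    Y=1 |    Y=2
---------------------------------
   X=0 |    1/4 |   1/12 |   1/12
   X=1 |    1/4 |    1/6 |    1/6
I(X;Y) = 0.0207 bits

Mutual information has multiple equivalent forms:
- I(X;Y) = H(X) - H(X|Y)
- I(X;Y) = H(Y) - H(Y|X)
- I(X;Y) = H(X) + H(Y) - H(X,Y)

Computing all quantities:
H(X) = 0.9799, H(Y) = 1.5000, H(X,Y) = 2.4591
H(X|Y) = 0.9591, H(Y|X) = 1.4793

Verification:
H(X) - H(X|Y) = 0.9799 - 0.9591 = 0.0207
H(Y) - H(Y|X) = 1.5000 - 1.4793 = 0.0207
H(X) + H(Y) - H(X,Y) = 0.9799 + 1.5000 - 2.4591 = 0.0207

All forms give I(X;Y) = 0.0207 bits. ✓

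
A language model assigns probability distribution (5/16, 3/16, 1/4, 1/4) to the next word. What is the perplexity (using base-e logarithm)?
3.9373

Perplexity is e^H (or exp(H) for natural log).

First, H = -Σ p log p = 1.3705 nats
Perplexity = e^1.3705 = 3.9373

Interpretation: The model's uncertainty is equivalent to choosing uniformly among 3.9 options.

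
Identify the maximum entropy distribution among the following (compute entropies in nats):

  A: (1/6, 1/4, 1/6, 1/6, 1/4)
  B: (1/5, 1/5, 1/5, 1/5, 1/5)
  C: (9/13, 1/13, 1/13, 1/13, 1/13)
B

For a discrete distribution over n outcomes, entropy is maximized by the uniform distribution.

Computing entropies:
H(A) = 1.5890 nats
H(B) = 1.6094 nats
H(C) = 1.0438 nats

The uniform distribution (where all probabilities equal 1/5) achieves the maximum entropy of log_e(5) = 1.6094 nats.

Distribution B has the highest entropy.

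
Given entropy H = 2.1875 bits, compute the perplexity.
4.5552

Perplexity is 2^H (or exp(H) for natural log).

H = 2.1875 bits
Perplexity = 2^2.1875 = 4.5552

Interpretation: The model's uncertainty is equivalent to choosing uniformly among 4.6 options.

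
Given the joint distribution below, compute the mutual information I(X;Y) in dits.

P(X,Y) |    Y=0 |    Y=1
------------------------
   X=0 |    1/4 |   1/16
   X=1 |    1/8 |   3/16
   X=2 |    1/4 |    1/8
0.0244 dits

Mutual information: I(X;Y) = H(X) + H(Y) - H(X,Y)

Marginals:
P(X) = (5/16, 5/16, 3/8), H(X) = 0.4755 dits
P(Y) = (5/8, 3/8), H(Y) = 0.2873 dits

Joint entropy: H(X,Y) = 0.7384 dits

I(X;Y) = 0.4755 + 0.2873 - 0.7384 = 0.0244 dits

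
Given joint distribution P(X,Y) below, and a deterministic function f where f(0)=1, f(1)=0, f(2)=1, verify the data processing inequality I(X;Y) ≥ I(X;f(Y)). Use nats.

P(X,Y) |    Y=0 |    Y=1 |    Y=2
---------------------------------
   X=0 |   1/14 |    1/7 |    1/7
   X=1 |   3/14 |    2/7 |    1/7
I(X;Y) = 0.0203, I(X;f(Y)) = 0.0009, inequality holds: 0.0203 ≥ 0.0009

Data Processing Inequality: For any Markov chain X → Y → Z, we have I(X;Y) ≥ I(X;Z).

Here Z = f(Y) is a deterministic function of Y, forming X → Y → Z.

Original I(X;Y) = 0.0203 nats

After applying f:
P(X,Z) where Z=f(Y):
- P(X,Z=0) = P(X,Y=1)
- P(X,Z=1) = P(X,Y=0) + P(X,Y=2)

I(X;Z) = I(X;f(Y)) = 0.0009 nats

Verification: 0.0203 ≥ 0.0009 ✓

Information cannot be created by processing; the function f can only lose information about X.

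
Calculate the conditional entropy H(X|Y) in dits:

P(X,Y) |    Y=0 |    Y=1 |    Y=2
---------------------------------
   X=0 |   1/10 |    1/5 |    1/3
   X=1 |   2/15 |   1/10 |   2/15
0.2734 dits

Using the chain rule: H(X|Y) = H(X,Y) - H(Y)

First, compute H(X,Y) = 0.7322 dits

Marginal P(Y) = (7/30, 3/10, 7/15)
H(Y) = 0.4588 dits

H(X|Y) = H(X,Y) - H(Y) = 0.7322 - 0.4588 = 0.2734 dits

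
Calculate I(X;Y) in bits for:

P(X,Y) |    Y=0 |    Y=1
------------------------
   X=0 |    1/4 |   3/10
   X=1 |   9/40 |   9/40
0.0015 bits

Mutual information: I(X;Y) = H(X) + H(Y) - H(X,Y)

Marginals:
P(X) = (11/20, 9/20), H(X) = 0.9928 bits
P(Y) = (19/40, 21/40), H(Y) = 0.9982 bits

Joint entropy: H(X,Y) = 1.9895 bits

I(X;Y) = 0.9928 + 0.9982 - 1.9895 = 0.0015 bits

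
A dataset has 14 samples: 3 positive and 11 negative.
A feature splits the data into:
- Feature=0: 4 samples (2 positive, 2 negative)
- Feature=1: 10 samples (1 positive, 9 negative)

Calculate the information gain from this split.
0.1289 bits

Information Gain = H(Y) - H(Y|Feature)

Before split:
P(positive) = 3/14 = 0.2143
H(Y) = 0.7496 bits

After split:
Feature=0: H = 1.0000 bits (weight = 4/14)
Feature=1: H = 0.4690 bits (weight = 10/14)
H(Y|Feature) = (4/14)×1.0000 + (10/14)×0.4690 = 0.6207 bits

Information Gain = 0.7496 - 0.6207 = 0.1289 bits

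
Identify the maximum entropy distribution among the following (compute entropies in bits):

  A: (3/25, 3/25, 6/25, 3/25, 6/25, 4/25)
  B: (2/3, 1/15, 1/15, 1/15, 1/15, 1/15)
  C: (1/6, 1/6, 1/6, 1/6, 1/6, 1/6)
C

For a discrete distribution over n outcomes, entropy is maximized by the uniform distribution.

Computing entropies:
H(A) = 2.5125 bits
H(B) = 1.6923 bits
H(C) = 2.5850 bits

The uniform distribution (where all probabilities equal 1/6) achieves the maximum entropy of log_2(6) = 2.5850 bits.

Distribution C has the highest entropy.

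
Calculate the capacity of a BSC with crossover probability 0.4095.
0.0238 bits

For a binary symmetric channel (BSC) with error probability p:
Capacity C = 1 - H(p) bits per symbol

where H(p) = -p log₂(p) - (1-p) log₂(1-p) is the binary entropy function.

H(0.4095) = 0.9762 bits
C = 1 - 0.9762 = 0.0238 bits per symbol

This means we can reliably transmit up to 0.0238 bits of information per channel use.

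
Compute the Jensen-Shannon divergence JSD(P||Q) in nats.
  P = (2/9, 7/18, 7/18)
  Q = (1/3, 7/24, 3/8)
0.0091 nats

Jensen-Shannon divergence is:
JSD(P||Q) = 0.5 × D_KL(P||M) + 0.5 × D_KL(Q||M)
where M = 0.5 × (P + Q) is the mixture distribution.

M = 0.5 × (2/9, 7/18, 7/18) + 0.5 × (1/3, 7/24, 3/8) = (5/18, 0.340278, 0.381944)

D_KL(P||M) = 0.0093 nats
D_KL(Q||M) = 0.0089 nats

JSD(P||Q) = 0.5 × 0.0093 + 0.5 × 0.0089 = 0.0091 nats

Unlike KL divergence, JSD is symmetric and bounded: 0 ≤ JSD ≤ log(2).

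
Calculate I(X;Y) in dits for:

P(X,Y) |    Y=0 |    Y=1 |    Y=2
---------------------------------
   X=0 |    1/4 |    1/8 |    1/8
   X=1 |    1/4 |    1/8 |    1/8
0.0000 dits

Mutual information: I(X;Y) = H(X) + H(Y) - H(X,Y)

Marginals:
P(X) = (1/2, 1/2), H(X) = 0.3010 dits
P(Y) = (1/2, 1/4, 1/4), H(Y) = 0.4515 dits

Joint entropy: H(X,Y) = 0.7526 dits

I(X;Y) = 0.3010 + 0.4515 - 0.7526 = 0.0000 dits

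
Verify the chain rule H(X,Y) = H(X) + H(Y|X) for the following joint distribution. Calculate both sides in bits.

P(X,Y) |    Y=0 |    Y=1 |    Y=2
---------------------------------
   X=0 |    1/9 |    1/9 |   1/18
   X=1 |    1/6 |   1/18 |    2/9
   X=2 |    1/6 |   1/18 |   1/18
H(X,Y) = 2.9749, H(X) = 1.5466, H(Y|X) = 1.4283 (all in bits)

Chain rule: H(X,Y) = H(X) + H(Y|X)

Left side — joint entropy directly:
H(X,Y) = -Σ p(x,y) log p(x,y) = 2.9749 bits

Right side — compute H(Y|X) from the conditional distributions:
P(X) = (5/18, 4/9, 5/18), so H(X) = 1.5466 bits
H(Y|X) = Σ_x P(X=x) · H(Y|X=x):
  P(Y|X=0) = (2/5, 2/5, 1/5), H(Y|X=0) = 1.5219, weight P(X=0) = 5/18
  P(Y|X=1) = (3/8, 1/8, 1/2), H(Y|X=1) = 1.4056, weight P(X=1) = 4/9
  P(Y|X=2) = (3/5, 1/5, 1/5), H(Y|X=2) = 1.3710, weight P(X=2) = 5/18
H(Y|X) = 1.4283 bits

H(X) + H(Y|X) = 1.5466 + 1.4283 = 2.9749 bits

Both sides equal 2.9749 bits. ✓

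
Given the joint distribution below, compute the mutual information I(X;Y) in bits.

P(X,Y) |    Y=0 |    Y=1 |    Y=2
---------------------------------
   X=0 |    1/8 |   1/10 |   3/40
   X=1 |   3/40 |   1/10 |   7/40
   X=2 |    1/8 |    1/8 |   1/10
0.0432 bits

Mutual information: I(X;Y) = H(X) + H(Y) - H(X,Y)

Marginals:
P(X) = (3/10, 7/20, 7/20), H(X) = 1.5813 bits
P(Y) = (13/40, 13/40, 7/20), H(Y) = 1.5841 bits

Joint entropy: H(X,Y) = 3.1222 bits

I(X;Y) = 1.5813 + 1.5841 - 3.1222 = 0.0432 bits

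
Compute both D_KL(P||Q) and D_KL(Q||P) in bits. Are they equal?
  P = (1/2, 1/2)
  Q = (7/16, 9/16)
D_KL(P||Q) = 0.0114, D_KL(Q||P) = 0.0113

KL divergence is not symmetric: D_KL(P||Q) ≠ D_KL(Q||P) in general.

D_KL(P||Q) = 0.0114 bits
D_KL(Q||P) = 0.0113 bits

No, they are not equal!

This asymmetry is why KL divergence is not a true distance metric.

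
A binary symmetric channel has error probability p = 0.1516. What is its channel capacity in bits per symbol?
0.3862 bits

For a binary symmetric channel (BSC) with error probability p:
Capacity C = 1 - H(p) bits per symbol

where H(p) = -p log₂(p) - (1-p) log₂(1-p) is the binary entropy function.

H(0.1516) = 0.6138 bits
C = 1 - 0.6138 = 0.3862 bits per symbol

This means we can reliably transmit up to 0.3862 bits of information per channel use.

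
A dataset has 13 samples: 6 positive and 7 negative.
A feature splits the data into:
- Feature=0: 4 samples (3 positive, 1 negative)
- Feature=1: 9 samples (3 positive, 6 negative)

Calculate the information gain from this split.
0.1104 bits

Information Gain = H(Y) - H(Y|Feature)

Before split:
P(positive) = 6/13 = 0.4615
H(Y) = 0.9957 bits

After split:
Feature=0: H = 0.8113 bits (weight = 4/13)
Feature=1: H = 0.9183 bits (weight = 9/13)
H(Y|Feature) = (4/13)×0.8113 + (9/13)×0.9183 = 0.8854 bits

Information Gain = 0.9957 - 0.8854 = 0.1104 bits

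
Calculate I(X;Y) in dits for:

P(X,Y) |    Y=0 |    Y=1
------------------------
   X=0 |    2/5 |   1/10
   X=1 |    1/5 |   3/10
0.0375 dits

Mutual information: I(X;Y) = H(X) + H(Y) - H(X,Y)

Marginals:
P(X) = (1/2, 1/2), H(X) = 0.3010 dits
P(Y) = (3/5, 2/5), H(Y) = 0.2923 dits

Joint entropy: H(X,Y) = 0.5558 dits

I(X;Y) = 0.3010 + 0.2923 - 0.5558 = 0.0375 dits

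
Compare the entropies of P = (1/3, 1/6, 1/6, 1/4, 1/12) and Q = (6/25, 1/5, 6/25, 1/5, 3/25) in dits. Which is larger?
Q

Computing entropies in dits:
H(P) = 0.6589
H(Q) = 0.6876

Distribution Q has higher entropy.

Intuition: The distribution closer to uniform (more spread out) has higher entropy.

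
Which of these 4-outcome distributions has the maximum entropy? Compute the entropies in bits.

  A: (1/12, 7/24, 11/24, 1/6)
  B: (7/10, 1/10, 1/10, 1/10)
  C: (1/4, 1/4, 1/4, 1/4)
C

For a discrete distribution over n outcomes, entropy is maximized by the uniform distribution.

Computing entropies:
H(A) = 1.7639 bits
H(B) = 1.3568 bits
H(C) = 2.0000 bits

The uniform distribution (where all probabilities equal 1/4) achieves the maximum entropy of log_2(4) = 2.0000 bits.

Distribution C has the highest entropy.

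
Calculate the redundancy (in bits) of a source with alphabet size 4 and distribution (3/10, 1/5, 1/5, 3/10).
0.0290 bits

Redundancy measures how far a source is from maximum entropy:
R = H_max - H(X)

Maximum entropy for 4 symbols: H_max = log_2(4) = 2.0000 bits
Actual entropy: H(X) = 1.9710 bits
Redundancy: R = 2.0000 - 1.9710 = 0.0290 bits

This redundancy represents potential for compression: the source could be compressed by 0.0290 bits per symbol.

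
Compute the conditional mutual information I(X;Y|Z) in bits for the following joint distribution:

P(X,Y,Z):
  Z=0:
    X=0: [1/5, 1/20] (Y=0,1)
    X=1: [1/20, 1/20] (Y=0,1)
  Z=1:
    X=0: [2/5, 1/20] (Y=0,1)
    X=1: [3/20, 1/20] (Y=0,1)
0.0355 bits

Conditional mutual information: I(X;Y|Z) = H(X|Z) + H(Y|Z) - H(X,Y|Z)

H(Z) = 0.9341
H(X,Z) = 1.8150 → H(X|Z) = 0.8809
H(Y,Z) = 1.6388 → H(Y|Z) = 0.7047
H(X,Y,Z) = 2.4842 → H(X,Y|Z) = 1.5501

I(X;Y|Z) = 0.8809 + 0.7047 - 1.5501 = 0.0355 bits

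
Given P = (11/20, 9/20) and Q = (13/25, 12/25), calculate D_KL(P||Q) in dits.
0.0008 dits

KL divergence: D_KL(P||Q) = Σ p(x) log(p(x)/q(x))

Computing term by term:
  x=0: 11/20 × log_10[(11/20)/(13/25)] = 11/20 × 0.0244 = 0.0134
  x=1: 9/20 × log_10[(9/20)/(12/25)] = 9/20 × -0.0280 = -0.0126

D_KL(P||Q) = 0.0008 dits

Note: KL divergence is always non-negative and equals 0 iff P = Q.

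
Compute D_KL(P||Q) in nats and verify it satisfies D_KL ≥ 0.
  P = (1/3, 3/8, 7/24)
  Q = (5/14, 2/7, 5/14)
0.0199 nats

KL divergence satisfies the Gibbs inequality: D_KL(P||Q) ≥ 0 for all distributions P, Q.

D_KL(P||Q) = Σ p(x) log(p(x)/q(x))
Term by term:
  x=0: 1/3 × log_e[(1/3)/(5/14)] = -0.0230
  x=1: 3/8 × log_e[(3/8)/(2/7)] = 0.1020
  x=2: 7/24 × log_e[(7/24)/(5/14)] = -0.0591
D_KL(P||Q) = 0.0199 nats

D_KL(P||Q) = 0.0199 ≥ 0 ✓

This non-negativity is a fundamental property: relative entropy cannot be negative because it measures how different Q is from P.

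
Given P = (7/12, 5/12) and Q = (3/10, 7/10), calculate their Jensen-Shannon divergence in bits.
0.0596 bits

Jensen-Shannon divergence is:
JSD(P||Q) = 0.5 × D_KL(P||M) + 0.5 × D_KL(Q||M)
where M = 0.5 × (P + Q) is the mixture distribution.

M = 0.5 × (7/12, 5/12) + 0.5 × (3/10, 7/10) = (0.441667, 0.558333)

D_KL(P||M) = 0.0582 bits
D_KL(Q||M) = 0.0610 bits

JSD(P||Q) = 0.5 × 0.0582 + 0.5 × 0.0610 = 0.0596 bits

Unlike KL divergence, JSD is symmetric and bounded: 0 ≤ JSD ≤ log(2).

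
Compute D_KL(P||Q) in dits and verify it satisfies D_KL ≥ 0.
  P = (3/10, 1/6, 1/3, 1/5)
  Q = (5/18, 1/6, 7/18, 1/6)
0.0035 dits

KL divergence satisfies the Gibbs inequality: D_KL(P||Q) ≥ 0 for all distributions P, Q.

D_KL(P||Q) = Σ p(x) log(p(x)/q(x))
Term by term:
  x=0: 3/10 × log_10[(3/10)/(5/18)] = 0.0100
  x=1: 1/6 × log_10[(1/6)/(1/6)] = 0.0000
  x=2: 1/3 × log_10[(1/3)/(7/18)] = -0.0223
  x=3: 1/5 × log_10[(1/5)/(1/6)] = 0.0158
D_KL(P||Q) = 0.0035 dits

D_KL(P||Q) = 0.0035 ≥ 0 ✓

This non-negativity is a fundamental property: relative entropy cannot be negative because it measures how different Q is from P.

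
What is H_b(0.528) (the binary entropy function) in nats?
0.6916 nats

The binary entropy function is:
H(p) = -p log(p) - (1-p) log(1-p)

H(0.528) = -0.528 × log_e(0.528) - 0.472 × log_e(0.472)
H(0.528) = 0.6916 nats

Note: Binary entropy is maximized at p=0.5 (H=1 bit) and minimized at p=0 or p=1 (H=0).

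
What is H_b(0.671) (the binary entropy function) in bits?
0.9139 bits

The binary entropy function is:
H(p) = -p log(p) - (1-p) log(1-p)

H(0.671) = -0.671 × log_2(0.671) - 0.329 × log_2(0.329)
H(0.671) = 0.9139 bits

Note: Binary entropy is maximized at p=0.5 (H=1 bit) and minimized at p=0 or p=1 (H=0).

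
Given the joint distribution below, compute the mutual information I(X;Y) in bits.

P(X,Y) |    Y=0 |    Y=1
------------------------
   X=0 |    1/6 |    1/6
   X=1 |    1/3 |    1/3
0.0000 bits

Mutual information: I(X;Y) = H(X) + H(Y) - H(X,Y)

Marginals:
P(X) = (1/3, 2/3), H(X) = 0.9183 bits
P(Y) = (1/2, 1/2), H(Y) = 1.0000 bits

Joint entropy: H(X,Y) = 1.9183 bits

I(X;Y) = 0.9183 + 1.0000 - 1.9183 = 0.0000 bits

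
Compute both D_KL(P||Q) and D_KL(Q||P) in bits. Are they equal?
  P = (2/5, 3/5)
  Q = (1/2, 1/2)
D_KL(P||Q) = 0.0290, D_KL(Q||P) = 0.0294

KL divergence is not symmetric: D_KL(P||Q) ≠ D_KL(Q||P) in general.

D_KL(P||Q) = 0.0290 bits
D_KL(Q||P) = 0.0294 bits

No, they are not equal!

This asymmetry is why KL divergence is not a true distance metric.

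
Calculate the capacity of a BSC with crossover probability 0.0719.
0.6270 bits

For a binary symmetric channel (BSC) with error probability p:
Capacity C = 1 - H(p) bits per symbol

where H(p) = -p log₂(p) - (1-p) log₂(1-p) is the binary entropy function.

H(0.0719) = 0.3730 bits
C = 1 - 0.3730 = 0.6270 bits per symbol

This means we can reliably transmit up to 0.6270 bits of information per channel use.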